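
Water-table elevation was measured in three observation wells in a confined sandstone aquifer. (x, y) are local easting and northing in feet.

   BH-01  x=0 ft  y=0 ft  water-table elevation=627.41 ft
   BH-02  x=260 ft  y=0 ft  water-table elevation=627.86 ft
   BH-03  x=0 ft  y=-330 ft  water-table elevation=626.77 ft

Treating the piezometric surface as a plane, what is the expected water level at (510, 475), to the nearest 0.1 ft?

∂h/∂x = (627.86 − 627.41) / (260 − 0) = +0.001731
∂h/∂y = (626.77 − 627.41) / (-330 − 0) = +0.001939
h(510, 475) = 627.41 + (+0.001731)·(510) + (+0.001939)·(475) = 627.41 +0.883 +0.921 = 629.214 ft.

629.2 ft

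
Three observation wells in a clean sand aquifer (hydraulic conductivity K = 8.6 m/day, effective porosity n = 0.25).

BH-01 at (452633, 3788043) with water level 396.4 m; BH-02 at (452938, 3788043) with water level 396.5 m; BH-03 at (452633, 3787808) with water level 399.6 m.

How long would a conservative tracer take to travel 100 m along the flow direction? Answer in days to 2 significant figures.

∂h/∂x = (396.5 − 396.4) / (452938 − 452633) = +0.0003279
∂h/∂y = (399.6 − 396.4) / (3787808 − 3788043) = -0.01362
|∇h| = √(0.0003279² + -0.01362²) = 0.01362
Seepage velocity v = K·i/n = 8.6 × 0.01362 / 0.25 = 0.4685 m/day.
t = 100 / 0.4685 = 213.4 days.

210 days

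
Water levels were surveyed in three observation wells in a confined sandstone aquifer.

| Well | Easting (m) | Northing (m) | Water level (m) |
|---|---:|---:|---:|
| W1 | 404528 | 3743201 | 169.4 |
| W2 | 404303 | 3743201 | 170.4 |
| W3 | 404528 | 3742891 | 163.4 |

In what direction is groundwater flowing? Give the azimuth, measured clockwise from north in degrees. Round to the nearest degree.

∂h/∂x = (170.4 − 169.4) / (404303 − 404528) = -0.004444
∂h/∂y = (163.4 − 169.4) / (3742891 − 3743201) = +0.01935
Flow direction (−∇h) has components (+0.004444 E, -0.01935 N).
Azimuth = atan2(E, N) = atan2(+0.004444, -0.01935) = 167.1° ≈ 167°.

167°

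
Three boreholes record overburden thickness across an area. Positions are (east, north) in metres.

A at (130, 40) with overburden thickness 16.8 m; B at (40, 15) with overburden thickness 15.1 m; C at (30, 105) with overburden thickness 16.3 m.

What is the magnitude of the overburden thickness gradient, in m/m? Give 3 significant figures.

0.0210 m/m

Taking A as reference: B−A = (-90, -25, -1.7); C−A = (-100, 65, -0.5).
Solve a·Δx + b·Δy = Δd: det = (-90)·65 − (-100)·(-25) = -8350.
∂d/∂x = [(-1.7)·65 − (-0.5)·(-25)] / -8350 = +0.01473
∂d/∂y = [(-90)·(-0.5) − (-100)·(-1.7)] / -8350 = +0.01497
|∇f| = √(0.01473² + 0.01497²) = 0.021 m/m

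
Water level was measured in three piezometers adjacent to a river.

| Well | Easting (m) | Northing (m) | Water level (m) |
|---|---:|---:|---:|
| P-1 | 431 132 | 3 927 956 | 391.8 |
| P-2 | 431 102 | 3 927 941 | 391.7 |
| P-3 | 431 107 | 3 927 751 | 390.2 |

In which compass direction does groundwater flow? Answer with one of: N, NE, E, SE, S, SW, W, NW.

Three-point gradient (reference P-1): Δ to P-2 = (-30, -15, -0.1), Δ to P-3 = (-25, -205, -1.6).
∂h/∂x = -0.0006061, ∂h/∂y = +0.007879 (det = 5775).
Flow = −∇h = (+0.0006061 east, -0.007879 north), which points south.

S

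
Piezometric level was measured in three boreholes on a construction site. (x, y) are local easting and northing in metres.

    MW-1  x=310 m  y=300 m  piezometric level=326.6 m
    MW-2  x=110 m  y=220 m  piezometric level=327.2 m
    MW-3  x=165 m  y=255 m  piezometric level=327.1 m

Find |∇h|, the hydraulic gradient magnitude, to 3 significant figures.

Differences from MW-1: to MW-2 (Δx, Δy, Δh) = (-200, -80, +0.6); to MW-3 = (-145, -45, +0.5).
Determinant of the coordinate differences = (-200)·(-45) − (-145)·(-80) = -2600.
∂h/∂x = [(+0.6)·(-45) − (+0.5)·(-80)] / -2600 = -0.005000
∂h/∂y = [(-200)·(+0.5) − (-145)·(+0.6)] / -2600 = +0.005000
|∇h| = √(-0.005000² + 0.005000²) = 0.007071

0.00707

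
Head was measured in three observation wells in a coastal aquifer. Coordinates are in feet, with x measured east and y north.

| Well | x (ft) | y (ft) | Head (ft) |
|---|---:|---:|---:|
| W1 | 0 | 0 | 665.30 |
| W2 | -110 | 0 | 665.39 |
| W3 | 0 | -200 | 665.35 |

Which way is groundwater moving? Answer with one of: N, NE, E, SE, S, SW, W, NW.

∂h/∂x = (665.39 − 665.30) / (-110 − 0) = -0.0008182
∂h/∂y = (665.35 − 665.30) / (-200 − 0) = -0.0002500
Flow = −∇h = (+0.0008182 east, +0.0002500 north), which points east.

E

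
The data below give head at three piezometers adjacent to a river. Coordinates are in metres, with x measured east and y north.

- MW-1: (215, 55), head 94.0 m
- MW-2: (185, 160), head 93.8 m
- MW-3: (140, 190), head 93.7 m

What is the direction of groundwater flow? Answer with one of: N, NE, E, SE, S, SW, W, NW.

NW

Three-point gradient (reference MW-1): Δ to MW-2 = (-30, 105, -0.2), Δ to MW-3 = (-75, 135, -0.3).
∂h/∂x = +0.001176, ∂h/∂y = -0.001569 (det = 3825).
Flow = −∇h = (-0.001176 east, +0.001569 north), which points northwest.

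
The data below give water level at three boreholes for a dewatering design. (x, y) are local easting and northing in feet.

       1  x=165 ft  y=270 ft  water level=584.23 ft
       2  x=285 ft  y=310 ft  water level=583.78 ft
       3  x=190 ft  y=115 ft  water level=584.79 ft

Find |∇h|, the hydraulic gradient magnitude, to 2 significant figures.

Three-point gradient (reference 1): Δ to 2 = (120, 40, -0.45), Δ to 3 = (25, -155, +0.56).
∂h/∂x = -0.002416, ∂h/∂y = -0.004003 (det = -19600).
|∇h| = √(-0.002416² + -0.004003²) = 0.004676

0.0047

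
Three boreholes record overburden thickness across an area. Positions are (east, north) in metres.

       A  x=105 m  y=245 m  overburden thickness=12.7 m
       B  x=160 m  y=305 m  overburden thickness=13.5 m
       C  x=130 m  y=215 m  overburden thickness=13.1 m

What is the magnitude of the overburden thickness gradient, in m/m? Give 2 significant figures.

0.015 m/m

Differences from A: to B (Δx, Δy, Δh) = (55, 60, +0.8); to C = (25, -30, +0.4).
Determinant of the coordinate differences = 55·(-30) − 25·60 = -3150.
∂d/∂x = [(+0.8)·(-30) − (+0.4)·60] / -3150 = +0.01524
∂d/∂y = [55·(+0.4) − 25·(+0.8)] / -3150 = -0.0006349
|∇f| = √(0.01524² + -0.0006349²) = 0.01525 m/m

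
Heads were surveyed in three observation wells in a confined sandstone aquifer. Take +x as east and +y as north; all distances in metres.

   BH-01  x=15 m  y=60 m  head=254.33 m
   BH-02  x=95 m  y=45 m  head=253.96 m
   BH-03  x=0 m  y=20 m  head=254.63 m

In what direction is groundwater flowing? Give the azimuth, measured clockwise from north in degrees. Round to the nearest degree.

046°

With h = a·x + b·y + c and BH-01 as origin, the differences give:
  80·a + (-15)·b = -0.37
  (-15)·a + (-40)·b = +0.30
Eliminate b (×(-40) and ×(-15), subtract): -3425·a = 19.300 → a = ∂h/∂x = -0.005635
Back-substitute: b = ∂h/∂y = -0.005387.
Flow direction (−∇h) has components (+0.005635 E, +0.005387 N).
Azimuth = atan2(E, N) = atan2(+0.005635, +0.005387) = 46.3° ≈ 046°.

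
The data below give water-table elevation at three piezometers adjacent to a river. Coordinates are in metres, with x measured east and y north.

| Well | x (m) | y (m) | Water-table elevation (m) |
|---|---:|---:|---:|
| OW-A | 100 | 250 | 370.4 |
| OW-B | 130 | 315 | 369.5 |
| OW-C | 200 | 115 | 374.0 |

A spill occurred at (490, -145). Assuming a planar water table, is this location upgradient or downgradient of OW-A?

Three-point gradient (reference OW-A): Δ to OW-B = (30, 65, -0.9), Δ to OW-C = (100, -135, +3.6).
∂h/∂x = +0.01066, ∂h/∂y = -0.01877 (det = -10550).
Head at (490, -145) = 370.4 + (+0.01066)·(390) + (-0.01877)·(-395) = 381.97 m.
That is higher than the 370.4 m at OW-A, so the point is upgradient.

upgradient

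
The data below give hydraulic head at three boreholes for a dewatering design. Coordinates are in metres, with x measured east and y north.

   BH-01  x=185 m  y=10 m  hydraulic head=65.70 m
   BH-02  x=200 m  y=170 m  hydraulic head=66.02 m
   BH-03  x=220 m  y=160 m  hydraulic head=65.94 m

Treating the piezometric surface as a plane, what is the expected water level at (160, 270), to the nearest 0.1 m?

66.4 m

Differences from BH-01: to BH-02 (Δx, Δy, Δh) = (15, 160, +0.32); to BH-03 = (35, 150, +0.24).
Determinant of the coordinate differences = 15·150 − 35·160 = -3350.
∂h/∂x = [(+0.32)·150 − (+0.24)·160] / -3350 = -0.002866
∂h/∂y = [15·(+0.24) − 35·(+0.32)] / -3350 = +0.002269
h(160, 270) = 65.70 + (-0.002866)·(-25) + (+0.002269)·(260) = 65.70 +0.072 +0.590 = 66.361 m.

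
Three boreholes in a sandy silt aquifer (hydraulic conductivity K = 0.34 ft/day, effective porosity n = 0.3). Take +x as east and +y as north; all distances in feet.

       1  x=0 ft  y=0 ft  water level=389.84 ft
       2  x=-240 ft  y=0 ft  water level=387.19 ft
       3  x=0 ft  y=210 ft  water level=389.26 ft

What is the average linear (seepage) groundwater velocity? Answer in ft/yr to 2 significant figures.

4.7 ft/yr

∂h/∂x = (387.19 − 389.84) / (-240 − 0) = +0.01104
∂h/∂y = (389.26 − 389.84) / (210 − 0) = -0.002762
|∇h| = √(0.01104² + -0.002762²) = 0.01138
Seepage velocity v = K·i/n = 0.34 × 0.01138 / 0.3 = 0.0129 ft/day = 4.712 ft/yr.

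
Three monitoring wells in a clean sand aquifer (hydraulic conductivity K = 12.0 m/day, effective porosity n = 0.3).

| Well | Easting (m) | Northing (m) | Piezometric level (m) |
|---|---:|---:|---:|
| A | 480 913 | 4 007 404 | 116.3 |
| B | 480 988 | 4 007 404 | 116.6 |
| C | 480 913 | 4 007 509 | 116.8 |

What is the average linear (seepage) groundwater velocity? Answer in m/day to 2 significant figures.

0.25 m/day

∂h/∂x = (116.6 − 116.3) / (480988 − 480913) = +0.004000
∂h/∂y = (116.8 − 116.3) / (4007509 − 4007404) = +0.004762
|∇h| = √(0.004000² + 0.004762²) = 0.006219
Seepage velocity v = K·i/n = 12.0 × 0.006219 / 0.3 = 0.2488 m/day.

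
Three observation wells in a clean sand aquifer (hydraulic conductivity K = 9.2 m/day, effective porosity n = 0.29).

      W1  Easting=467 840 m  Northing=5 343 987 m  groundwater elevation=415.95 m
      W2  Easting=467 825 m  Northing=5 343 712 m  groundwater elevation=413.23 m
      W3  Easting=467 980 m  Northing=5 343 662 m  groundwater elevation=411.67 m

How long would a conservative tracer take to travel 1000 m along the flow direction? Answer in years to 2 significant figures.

Taking W1 as reference: W2−W1 = (-15, -275, -2.72); W3−W1 = (140, -325, -4.28).
Determinant of the coordinate differences = (-15)·(-325) − 140·(-275) = 43375.
∂h/∂x = [(-2.72)·(-325) − (-4.28)·(-275)] / 43375 = -0.006755
∂h/∂y = [(-15)·(-4.28) − 140·(-2.72)] / 43375 = +0.01026
|∇h| = √(-0.006755² + 0.01026²) = 0.01228
Seepage velocity v = K·i/n = 9.2 × 0.01228 / 0.29 = 0.3896 m/day.
t = 1000 / 0.3896 = 2567 days = 7.03 years.

7.0 years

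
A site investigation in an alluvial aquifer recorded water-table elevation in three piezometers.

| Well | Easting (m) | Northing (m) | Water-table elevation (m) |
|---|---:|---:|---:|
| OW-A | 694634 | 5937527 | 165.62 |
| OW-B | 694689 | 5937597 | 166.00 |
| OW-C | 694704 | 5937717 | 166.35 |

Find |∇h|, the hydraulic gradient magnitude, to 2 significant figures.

0.0045

With h = a·x + b·y + c and OW-A as origin, the differences give:
  55·a + 70·b = +0.38
  70·a + 190·b = +0.73
Eliminate b (×190 and ×70, subtract): 5550·a = 21.100 → a = ∂h/∂x = +0.003802
Back-substitute: b = ∂h/∂y = +0.002441.
|∇h| = √(0.003802² + 0.002441²) = 0.004518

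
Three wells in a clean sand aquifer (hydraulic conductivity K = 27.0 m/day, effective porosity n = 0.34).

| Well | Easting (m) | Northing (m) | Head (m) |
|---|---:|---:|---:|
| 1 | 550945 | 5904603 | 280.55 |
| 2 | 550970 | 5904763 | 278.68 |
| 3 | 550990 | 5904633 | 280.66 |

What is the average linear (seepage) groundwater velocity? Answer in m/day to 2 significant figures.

Taking 1 as reference: 2−1 = (25, 160, -1.87); 3−1 = (45, 30, +0.11).
Determinant of the coordinate differences = 25·30 − 45·160 = -6450.
∂h/∂x = [(-1.87)·30 − (+0.11)·160] / -6450 = +0.01143
∂h/∂y = [25·(+0.11) − 45·(-1.87)] / -6450 = -0.01347
|∇h| = √(0.01143² + -0.01347²) = 0.01767
Seepage velocity v = K·i/n = 27.0 × 0.01767 / 0.34 = 1.403 m/day.

1.4 m/day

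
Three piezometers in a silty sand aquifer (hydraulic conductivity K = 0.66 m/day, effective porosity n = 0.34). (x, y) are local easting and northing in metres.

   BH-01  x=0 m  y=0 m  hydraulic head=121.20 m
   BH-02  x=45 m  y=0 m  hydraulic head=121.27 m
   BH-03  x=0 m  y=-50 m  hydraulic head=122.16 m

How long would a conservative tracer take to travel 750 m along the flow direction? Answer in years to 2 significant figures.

∂h/∂x = (121.27 − 121.20) / (45 − 0) = +0.001556
∂h/∂y = (122.16 − 121.20) / (-50 − 0) = -0.01920
|∇h| = √(0.001556² + -0.01920²) = 0.01926
Seepage velocity v = K·i/n = 0.66 × 0.01926 / 0.34 = 0.03739 m/day.
t = 750 / 0.03739 = 2.006e+04 days = 54.9 years.

55 years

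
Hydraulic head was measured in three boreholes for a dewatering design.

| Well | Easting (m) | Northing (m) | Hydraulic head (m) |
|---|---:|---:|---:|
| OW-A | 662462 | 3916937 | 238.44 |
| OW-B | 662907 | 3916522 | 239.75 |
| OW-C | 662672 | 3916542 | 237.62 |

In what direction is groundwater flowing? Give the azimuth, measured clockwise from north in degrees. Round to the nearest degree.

233°

Taking OW-A as reference: OW-B−OW-A = (445, -415, +1.31); OW-C−OW-A = (210, -395, -0.82).
Solve a·Δx + b·Δy = Δh: det = 445·(-395) − 210·(-415) = -88625.
∂h/∂x = [(+1.31)·(-395) − (-0.82)·(-415)] / -88625 = +0.009678
∂h/∂y = [445·(-0.82) − 210·(+1.31)] / -88625 = +0.007221
Flow direction (−∇h) has components (-0.009678 E, -0.007221 N).
Azimuth = atan2(E, N) = atan2(-0.009678, -0.007221) = 233.3° ≈ 233°.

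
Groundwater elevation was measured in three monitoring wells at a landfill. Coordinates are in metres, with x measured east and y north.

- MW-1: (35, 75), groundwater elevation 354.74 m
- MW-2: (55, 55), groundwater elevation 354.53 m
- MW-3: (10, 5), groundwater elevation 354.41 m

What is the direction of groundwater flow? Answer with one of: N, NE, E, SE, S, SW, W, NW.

SE

Three-point gradient (reference MW-1): Δ to MW-2 = (20, -20, -0.21), Δ to MW-3 = (-25, -70, -0.33).
∂h/∂x = -0.004263, ∂h/∂y = +0.006237 (det = -1900).
Flow = −∇h = (+0.004263 east, -0.006237 north), which points southeast.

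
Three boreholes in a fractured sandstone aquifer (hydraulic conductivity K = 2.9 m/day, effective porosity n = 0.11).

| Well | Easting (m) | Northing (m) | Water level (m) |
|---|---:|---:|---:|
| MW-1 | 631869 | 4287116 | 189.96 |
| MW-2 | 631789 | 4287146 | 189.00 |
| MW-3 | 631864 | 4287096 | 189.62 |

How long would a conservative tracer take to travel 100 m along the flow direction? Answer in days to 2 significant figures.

180 days

With h = a·x + b·y + c and MW-1 as origin, the differences give:
  (-80)·a + 30·b = -0.96
  (-5)·a + (-20)·b = -0.34
Eliminate b (×(-20) and ×30, subtract): 1750·a = 29.400 → a = ∂h/∂x = +0.01680
Back-substitute: b = ∂h/∂y = +0.01280.
|∇h| = √(0.01680² + 0.01280²) = 0.02112
Seepage velocity v = K·i/n = 2.9 × 0.02112 / 0.11 = 0.5568 m/day.
t = 100 / 0.5568 = 179.6 days.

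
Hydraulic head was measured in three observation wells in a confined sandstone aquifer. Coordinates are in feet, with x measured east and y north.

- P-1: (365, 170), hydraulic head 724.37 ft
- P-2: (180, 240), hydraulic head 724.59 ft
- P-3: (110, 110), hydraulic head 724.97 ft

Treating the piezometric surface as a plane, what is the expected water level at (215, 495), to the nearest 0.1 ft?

Taking P-1 as reference: P-2−P-1 = (-185, 70, +0.22); P-3−P-1 = (-255, -60, +0.60).
Determinant of the coordinate differences = (-185)·(-60) − (-255)·70 = 28950.
∂h/∂x = [(+0.22)·(-60) − (+0.60)·70] / 28950 = -0.001907
∂h/∂y = [(-185)·(+0.60) − (-255)·(+0.22)] / 28950 = -0.001896
h(215, 495) = 724.37 + (-0.001907)·(-150) + (-0.001896)·(325) = 724.37 +0.286 -0.616 = 724.040 ft.

724.0 ft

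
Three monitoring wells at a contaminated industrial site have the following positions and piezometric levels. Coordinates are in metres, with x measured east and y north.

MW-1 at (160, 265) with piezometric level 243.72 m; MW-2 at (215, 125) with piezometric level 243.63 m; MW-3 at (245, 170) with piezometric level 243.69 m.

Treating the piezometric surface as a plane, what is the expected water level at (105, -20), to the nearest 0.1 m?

Differences from MW-1: to MW-2 (Δx, Δy, Δh) = (55, -140, -0.09); to MW-3 = (85, -95, -0.03).
Solve a·Δx + b·Δy = Δh: det = 55·(-95) − 85·(-140) = 6675.
∂h/∂x = [(-0.09)·(-95) − (-0.03)·(-140)] / 6675 = +0.0006517
∂h/∂y = [55·(-0.03) − 85·(-0.09)] / 6675 = +0.0008989
h(105, -20) = 243.72 + (+0.0006517)·(-55) + (+0.0008989)·(-285) = 243.72 -0.036 -0.256 = 243.428 m.

243.4 m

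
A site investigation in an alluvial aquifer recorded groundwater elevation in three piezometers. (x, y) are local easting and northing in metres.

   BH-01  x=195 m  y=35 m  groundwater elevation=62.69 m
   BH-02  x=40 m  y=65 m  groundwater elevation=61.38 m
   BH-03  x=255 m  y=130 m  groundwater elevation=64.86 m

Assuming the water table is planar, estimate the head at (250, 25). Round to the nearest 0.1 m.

Differences from BH-01: to BH-02 (Δx, Δy, Δh) = (-155, 30, -1.31); to BH-03 = (60, 95, +2.17).
Determinant of the coordinate differences = (-155)·95 − 60·30 = -16525.
∂h/∂x = [(-1.31)·95 − (+2.17)·30] / -16525 = +0.01147
∂h/∂y = [(-155)·(+2.17) − 60·(-1.31)] / -16525 = +0.01560
h(250, 25) = 62.69 + (+0.01147)·(55) + (+0.01560)·(-10) = 62.69 +0.631 -0.156 = 63.165 m.

63.2 m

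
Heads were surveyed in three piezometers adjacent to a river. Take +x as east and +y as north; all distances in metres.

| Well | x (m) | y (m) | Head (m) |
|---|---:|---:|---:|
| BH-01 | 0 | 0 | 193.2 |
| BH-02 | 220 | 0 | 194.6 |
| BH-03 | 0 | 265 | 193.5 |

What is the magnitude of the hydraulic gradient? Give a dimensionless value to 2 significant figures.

∂h/∂x = (194.6 − 193.2) / (220 − 0) = +0.006364
∂h/∂y = (193.5 − 193.2) / (265 − 0) = +0.001132
|∇h| = √(0.006364² + 0.001132²) = 0.006464

0.0065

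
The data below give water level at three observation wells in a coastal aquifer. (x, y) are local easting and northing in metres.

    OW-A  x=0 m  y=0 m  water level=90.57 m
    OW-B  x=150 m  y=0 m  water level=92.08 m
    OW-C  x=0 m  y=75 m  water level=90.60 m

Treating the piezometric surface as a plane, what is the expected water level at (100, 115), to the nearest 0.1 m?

91.6 m

∂h/∂x = (92.08 − 90.57) / (150 − 0) = +0.01007
∂h/∂y = (90.60 − 90.57) / (75 − 0) = +0.0004000
h(100, 115) = 90.57 + (+0.01007)·(100) + (+0.0004000)·(115) = 90.57 +1.007 +0.046 = 91.623 m.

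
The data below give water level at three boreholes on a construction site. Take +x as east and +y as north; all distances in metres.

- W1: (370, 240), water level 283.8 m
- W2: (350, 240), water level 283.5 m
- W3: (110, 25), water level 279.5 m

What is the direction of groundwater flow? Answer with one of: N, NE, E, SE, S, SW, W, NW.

Taking W1 as reference: W2−W1 = (-20, 0, -0.3); W3−W1 = (-260, -215, -4.3).
Determinant of the coordinate differences = (-20)·(-215) − (-260)·0 = 4300.
∂h/∂x = [(-0.3)·(-215) − (-4.3)·0] / 4300 = +0.01500
∂h/∂y = [(-20)·(-4.3) − (-260)·(-0.3)] / 4300 = +0.001860
Flow = −∇h = (-0.01500 east, -0.001860 north), which points west.

W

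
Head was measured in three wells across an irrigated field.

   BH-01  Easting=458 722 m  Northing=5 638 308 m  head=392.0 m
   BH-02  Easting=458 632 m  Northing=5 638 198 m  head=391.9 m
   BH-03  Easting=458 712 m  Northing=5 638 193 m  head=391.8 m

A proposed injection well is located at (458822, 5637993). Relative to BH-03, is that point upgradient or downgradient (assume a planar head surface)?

Taking BH-01 as reference: BH-02−BH-01 = (-90, -110, -0.1); BH-03−BH-01 = (-10, -115, -0.2).
Solve a·Δx + b·Δy = Δh: det = (-90)·(-115) − (-10)·(-110) = 9250.
∂h/∂x = [(-0.1)·(-115) − (-0.2)·(-110)] / 9250 = -0.001135
∂h/∂y = [(-90)·(-0.2) − (-10)·(-0.1)] / 9250 = +0.001838
Head at (458822, 5637993) = 392.0 + (-0.001135)·(100) + (+0.001838)·(-315) = 391.31 m.
That is lower than the 391.8 m at BH-03, so the point is downgradient.

downgradient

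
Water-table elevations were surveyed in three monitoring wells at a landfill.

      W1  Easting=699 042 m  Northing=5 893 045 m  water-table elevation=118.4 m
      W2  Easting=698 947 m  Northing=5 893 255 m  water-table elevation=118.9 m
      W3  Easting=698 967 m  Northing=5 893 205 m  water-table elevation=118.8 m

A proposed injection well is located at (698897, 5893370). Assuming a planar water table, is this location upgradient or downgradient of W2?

With h = a·x + b·y + c and W1 as origin, the differences give:
  (-95)·a + 210·b = +0.5
  (-75)·a + 160·b = +0.4
Eliminate b (×160 and ×210, subtract): 550·a = -4.00 → a = ∂h/∂x = -0.007273
Back-substitute: b = ∂h/∂y = -0.0009091.
Head at (698897, 5893370) = 118.4 + (-0.007273)·(-145) + (-0.0009091)·(325) = 119.16 m.
That is higher than the 118.9 m at W2, so the point is upgradient.

upgradient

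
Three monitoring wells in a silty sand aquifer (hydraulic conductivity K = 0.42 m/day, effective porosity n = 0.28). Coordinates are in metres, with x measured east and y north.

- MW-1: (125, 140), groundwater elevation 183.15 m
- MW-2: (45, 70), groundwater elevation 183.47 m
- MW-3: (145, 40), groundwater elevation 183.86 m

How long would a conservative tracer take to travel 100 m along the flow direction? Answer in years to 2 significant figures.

With h = a·x + b·y + c and MW-1 as origin, the differences give:
  (-80)·a + (-70)·b = +0.32
  20·a + (-100)·b = +0.71
Eliminate b (×(-100) and ×(-70), subtract): 9400·a = 17.700 → a = ∂h/∂x = +0.001883
Back-substitute: b = ∂h/∂y = -0.006723.
|∇h| = √(0.001883² + -0.006723²) = 0.006982
Seepage velocity v = K·i/n = 0.42 × 0.006982 / 0.28 = 0.01047 m/day.
t = 100 / 0.01047 = 9551 days = 26.1 years.

26 years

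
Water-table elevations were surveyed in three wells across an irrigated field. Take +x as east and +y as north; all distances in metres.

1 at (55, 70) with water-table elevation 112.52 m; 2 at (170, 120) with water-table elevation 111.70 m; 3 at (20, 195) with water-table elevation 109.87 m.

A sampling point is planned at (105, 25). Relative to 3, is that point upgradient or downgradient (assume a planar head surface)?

Differences from 1: to 2 (Δx, Δy, Δh) = (115, 50, -0.82); to 3 = (-35, 125, -2.65).
Solve a·Δx + b·Δy = Δh: det = 115·125 − (-35)·50 = 16125.
∂h/∂x = [(-0.82)·125 − (-2.65)·50] / 16125 = +0.001860
∂h/∂y = [115·(-2.65) − (-35)·(-0.82)] / 16125 = -0.02068
Head at (105, 25) = 112.52 + (+0.001860)·(50) + (-0.02068)·(-45) = 113.54 m.
That is higher than the 109.87 m at 3, so the point is upgradient.

upgradient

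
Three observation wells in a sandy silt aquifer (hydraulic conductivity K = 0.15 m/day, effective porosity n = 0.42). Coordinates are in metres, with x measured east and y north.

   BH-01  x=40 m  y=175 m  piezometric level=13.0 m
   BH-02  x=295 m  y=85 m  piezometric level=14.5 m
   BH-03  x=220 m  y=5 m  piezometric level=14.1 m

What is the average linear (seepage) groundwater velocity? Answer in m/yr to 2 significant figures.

0.75 m/yr

Differences from BH-01: to BH-02 (Δx, Δy, Δh) = (255, -90, +1.5); to BH-03 = (180, -170, +1.1).
Determinant of the coordinate differences = 255·(-170) − 180·(-90) = -27150.
∂h/∂x = [(+1.5)·(-170) − (+1.1)·(-90)] / -27150 = +0.005746
∂h/∂y = [255·(+1.1) − 180·(+1.5)] / -27150 = -0.0003867
|∇h| = √(0.005746² + -0.0003867²) = 0.005759
Seepage velocity v = K·i/n = 0.15 × 0.005759 / 0.42 = 0.002057 m/day = 0.7513 m/yr.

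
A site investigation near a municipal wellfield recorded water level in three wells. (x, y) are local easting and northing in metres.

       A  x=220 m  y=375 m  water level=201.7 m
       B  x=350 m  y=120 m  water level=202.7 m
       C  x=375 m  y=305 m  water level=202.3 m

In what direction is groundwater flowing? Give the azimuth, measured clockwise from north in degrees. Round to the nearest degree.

313°

With h = a·x + b·y + c and A as origin, the differences give:
  130·a + (-255)·b = +1.0
  155·a + (-70)·b = +0.6
Eliminate b (×(-70) and ×(-255), subtract): 30425·a = 83.00 → a = ∂h/∂x = +0.002728
Back-substitute: b = ∂h/∂y = -0.002531.
Flow direction (−∇h) has components (-0.002728 E, +0.002531 N).
Azimuth = atan2(E, N) = atan2(-0.002728, +0.002531) = 312.9° ≈ 313°.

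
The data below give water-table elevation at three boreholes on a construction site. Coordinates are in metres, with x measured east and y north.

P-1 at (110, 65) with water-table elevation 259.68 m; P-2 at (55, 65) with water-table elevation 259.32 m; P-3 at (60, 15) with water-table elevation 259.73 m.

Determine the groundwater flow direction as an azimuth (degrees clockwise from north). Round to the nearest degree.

319°

Differences from P-1: to P-2 (Δx, Δy, Δh) = (-55, 0, -0.36); to P-3 = (-50, -50, +0.05).
Determinant of the coordinate differences = (-55)·(-50) − (-50)·0 = 2750.
∂h/∂x = [(-0.36)·(-50) − (+0.05)·0] / 2750 = +0.006545
∂h/∂y = [(-55)·(+0.05) − (-50)·(-0.36)] / 2750 = -0.007545
Flow direction (−∇h) has components (-0.006545 E, +0.007545 N).
Azimuth = atan2(E, N) = atan2(-0.006545, +0.007545) = 319.1° ≈ 319°.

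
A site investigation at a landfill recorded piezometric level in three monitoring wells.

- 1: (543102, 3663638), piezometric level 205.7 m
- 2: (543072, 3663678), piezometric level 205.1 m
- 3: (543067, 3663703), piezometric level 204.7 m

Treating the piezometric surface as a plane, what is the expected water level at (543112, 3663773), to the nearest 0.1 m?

203.5 m

With h = a·x + b·y + c and 1 as origin, the differences give:
  (-30)·a + 40·b = -0.6
  (-35)·a + 65·b = -1.0
Eliminate b (×65 and ×40, subtract): -550·a = 1.00 → a = ∂h/∂x = -0.001818
Back-substitute: b = ∂h/∂y = -0.01636.
h(543112, 3663773) = 205.7 + (-0.001818)·(10) + (-0.01636)·(135) = 205.7 -0.018 -2.209 = 203.473 m.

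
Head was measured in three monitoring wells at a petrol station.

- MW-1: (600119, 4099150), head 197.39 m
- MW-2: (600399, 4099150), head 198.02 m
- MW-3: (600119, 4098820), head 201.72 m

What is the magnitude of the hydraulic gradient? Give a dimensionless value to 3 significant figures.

∂h/∂x = (198.02 − 197.39) / (600399 − 600119) = +0.002250
∂h/∂y = (201.72 − 197.39) / (4098820 − 4099150) = -0.01312
|∇h| = √(0.002250² + -0.01312²) = 0.01331

0.0133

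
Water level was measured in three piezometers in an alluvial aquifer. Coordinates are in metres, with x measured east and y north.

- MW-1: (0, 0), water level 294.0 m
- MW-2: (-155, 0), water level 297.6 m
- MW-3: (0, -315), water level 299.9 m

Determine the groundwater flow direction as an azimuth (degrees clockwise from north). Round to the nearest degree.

∂h/∂x = (297.6 − 294.0) / (-155 − 0) = -0.02323
∂h/∂y = (299.9 − 294.0) / (-315 − 0) = -0.01873
Flow direction (−∇h) has components (+0.02323 E, +0.01873 N).
Azimuth = atan2(E, N) = atan2(+0.02323, +0.01873) = 51.1° ≈ 051°.

051°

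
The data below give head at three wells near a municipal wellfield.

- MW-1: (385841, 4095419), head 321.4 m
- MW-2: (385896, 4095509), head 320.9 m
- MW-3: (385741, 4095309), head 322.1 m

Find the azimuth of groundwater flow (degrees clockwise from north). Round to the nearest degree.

With h = a·x + b·y + c and MW-1 as origin, the differences give:
  55·a + 90·b = -0.5
  (-100)·a + (-110)·b = +0.7
Eliminate b (×(-110) and ×90, subtract): 2950·a = -8.00 → a = ∂h/∂x = -0.002712
Back-substitute: b = ∂h/∂y = -0.003898.
Flow direction (−∇h) has components (+0.002712 E, +0.003898 N).
Azimuth = atan2(E, N) = atan2(+0.002712, +0.003898) = 34.8° ≈ 035°.

035°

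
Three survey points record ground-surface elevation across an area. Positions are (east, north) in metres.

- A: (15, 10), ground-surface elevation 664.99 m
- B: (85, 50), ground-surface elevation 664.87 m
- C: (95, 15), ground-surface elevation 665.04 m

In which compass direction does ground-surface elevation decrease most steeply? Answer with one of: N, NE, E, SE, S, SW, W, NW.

N

With z = a·x + b·y + c and A as origin, the differences give:
  70·a + 40·b = -0.12
  80·a + 5·b = +0.05
Eliminate b (×5 and ×40, subtract): -2850·a = -2.600 → a = ∂z/∂x = +0.0009123
Back-substitute: b = ∂z/∂y = -0.004596.
Steepest decrease is along −∇f = (-0.0009123 E, +0.004596 N) → north.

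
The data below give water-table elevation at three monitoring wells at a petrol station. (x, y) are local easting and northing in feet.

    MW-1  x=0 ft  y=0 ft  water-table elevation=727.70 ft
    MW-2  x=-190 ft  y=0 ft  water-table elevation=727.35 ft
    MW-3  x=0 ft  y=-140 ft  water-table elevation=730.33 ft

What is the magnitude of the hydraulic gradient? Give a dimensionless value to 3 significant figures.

∂h/∂x = (727.35 − 727.70) / (-190 − 0) = +0.001842
∂h/∂y = (730.33 − 727.70) / (-140 − 0) = -0.01879
|∇h| = √(0.001842² + -0.01879²) = 0.01888

0.0189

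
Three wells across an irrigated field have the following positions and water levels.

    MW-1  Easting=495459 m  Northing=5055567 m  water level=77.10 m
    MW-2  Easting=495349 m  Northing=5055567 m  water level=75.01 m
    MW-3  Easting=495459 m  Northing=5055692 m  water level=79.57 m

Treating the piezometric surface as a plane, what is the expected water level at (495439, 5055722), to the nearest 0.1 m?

∂h/∂x = (75.01 − 77.10) / (495349 − 495459) = +0.01900
∂h/∂y = (79.57 − 77.10) / (5055692 − 5055567) = +0.01976
h(495439, 5055722) = 77.10 + (+0.01900)·(-20) + (+0.01976)·(155) = 77.10 -0.380 +3.063 = 79.783 m.

79.8 m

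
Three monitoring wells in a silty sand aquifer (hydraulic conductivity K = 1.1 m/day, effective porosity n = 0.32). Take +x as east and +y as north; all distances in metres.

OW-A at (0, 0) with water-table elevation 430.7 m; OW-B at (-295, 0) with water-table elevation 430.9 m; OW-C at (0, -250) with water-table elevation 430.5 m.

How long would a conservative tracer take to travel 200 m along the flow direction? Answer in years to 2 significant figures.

∂h/∂x = (430.9 − 430.7) / (-295 − 0) = -0.0006780
∂h/∂y = (430.5 − 430.7) / (-250 − 0) = +0.0008000
|∇h| = √(-0.0006780² + 0.0008000²) = 0.001049
Seepage velocity v = K·i/n = 1.1 × 0.001049 / 0.32 = 0.003606 m/day.
t = 200 / 0.003606 = 5.546e+04 days = 152 years.

150 years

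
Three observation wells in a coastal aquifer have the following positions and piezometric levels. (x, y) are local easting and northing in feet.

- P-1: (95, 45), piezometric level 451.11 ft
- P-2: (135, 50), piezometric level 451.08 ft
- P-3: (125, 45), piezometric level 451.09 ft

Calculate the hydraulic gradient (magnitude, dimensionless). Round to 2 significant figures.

With h = a·x + b·y + c and P-1 as origin, the differences give:
  40·a + 5·b = -0.03
  30·a + 0·b = -0.02
Eliminate b (×0 and ×5, subtract): -150·a = 0.100 → a = ∂h/∂x = -0.0006667
Back-substitute: b = ∂h/∂y = -0.0006667.
|∇h| = √(-0.0006667² + -0.0006667²) = 0.0009429

0.00094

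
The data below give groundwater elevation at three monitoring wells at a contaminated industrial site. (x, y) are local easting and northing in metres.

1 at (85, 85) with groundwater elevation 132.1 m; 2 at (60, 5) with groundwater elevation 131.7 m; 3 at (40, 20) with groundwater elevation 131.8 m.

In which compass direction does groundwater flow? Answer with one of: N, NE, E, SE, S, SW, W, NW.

With h = a·x + b·y + c and 1 as origin, the differences give:
  (-25)·a + (-80)·b = -0.4
  (-45)·a + (-65)·b = -0.3
Eliminate b (×(-65) and ×(-80), subtract): -1975·a = 2.00 → a = ∂h/∂x = -0.001013
Back-substitute: b = ∂h/∂y = +0.005316.
Flow = −∇h = (+0.001013 east, -0.005316 north), which points south.

S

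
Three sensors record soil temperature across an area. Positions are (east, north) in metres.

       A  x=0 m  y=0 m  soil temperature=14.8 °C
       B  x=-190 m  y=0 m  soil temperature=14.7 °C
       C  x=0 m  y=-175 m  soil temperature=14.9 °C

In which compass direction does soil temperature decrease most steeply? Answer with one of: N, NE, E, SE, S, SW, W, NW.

∂T/∂x = (14.7 − 14.8) / (-190 − 0) = +0.0005263
∂T/∂y = (14.9 − 14.8) / (-175 − 0) = -0.0005714
Steepest decrease is along −∇f = (-0.0005263 E, +0.0005714 N) → northwest.

NW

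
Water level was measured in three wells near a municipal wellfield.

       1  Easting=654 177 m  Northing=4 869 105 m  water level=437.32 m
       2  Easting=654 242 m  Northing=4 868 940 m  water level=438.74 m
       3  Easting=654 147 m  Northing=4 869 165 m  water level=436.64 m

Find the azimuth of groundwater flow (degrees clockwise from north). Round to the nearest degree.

267°

With h = a·x + b·y + c and 1 as origin, the differences give:
  65·a + (-165)·b = +1.42
  (-30)·a + 60·b = -0.68
Eliminate b (×60 and ×(-165), subtract): -1050·a = -27.000 → a = ∂h/∂x = +0.02571
Back-substitute: b = ∂h/∂y = +0.001524.
Flow direction (−∇h) has components (-0.02571 E, -0.001524 N).
Azimuth = atan2(E, N) = atan2(-0.02571, -0.001524) = 266.6° ≈ 267°.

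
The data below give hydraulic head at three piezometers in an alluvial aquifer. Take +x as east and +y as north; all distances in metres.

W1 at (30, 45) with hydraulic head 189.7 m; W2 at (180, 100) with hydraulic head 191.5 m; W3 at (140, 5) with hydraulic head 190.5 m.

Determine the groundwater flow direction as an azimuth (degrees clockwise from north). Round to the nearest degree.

Differences from W1: to W2 (Δx, Δy, Δh) = (150, 55, +1.8); to W3 = (110, -40, +0.8).
Solve a·Δx + b·Δy = Δh: det = 150·(-40) − 110·55 = -12050.
∂h/∂x = [(+1.8)·(-40) − (+0.8)·55] / -12050 = +0.009627
∂h/∂y = [150·(+0.8) − 110·(+1.8)] / -12050 = +0.006473
Flow direction (−∇h) has components (-0.009627 E, -0.006473 N).
Azimuth = atan2(E, N) = atan2(-0.009627, -0.006473) = 236.1° ≈ 236°.

236°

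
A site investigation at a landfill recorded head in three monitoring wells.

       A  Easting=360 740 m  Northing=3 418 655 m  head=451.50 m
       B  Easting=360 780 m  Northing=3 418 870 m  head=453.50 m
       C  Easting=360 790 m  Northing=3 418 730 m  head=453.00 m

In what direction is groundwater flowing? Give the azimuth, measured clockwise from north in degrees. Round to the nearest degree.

257°

Three-point gradient (reference A): Δ to B = (40, 215, +2.00), Δ to C = (50, 75, +1.50).
∂h/∂x = +0.02226, ∂h/∂y = +0.005161 (det = -7750).
Flow direction (−∇h) has components (-0.02226 E, -0.005161 N).
Azimuth = atan2(E, N) = atan2(-0.02226, -0.005161) = 256.9° ≈ 257°.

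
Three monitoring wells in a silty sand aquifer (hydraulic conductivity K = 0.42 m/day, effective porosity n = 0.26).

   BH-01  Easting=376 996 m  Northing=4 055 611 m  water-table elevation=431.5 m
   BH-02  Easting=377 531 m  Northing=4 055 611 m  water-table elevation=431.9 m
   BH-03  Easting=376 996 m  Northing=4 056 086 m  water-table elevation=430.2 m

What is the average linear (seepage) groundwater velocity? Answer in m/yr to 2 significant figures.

1.7 m/yr

∂h/∂x = (431.9 − 431.5) / (377531 − 376996) = +0.0007477
∂h/∂y = (430.2 − 431.5) / (4056086 − 4055611) = -0.002737
|∇h| = √(0.0007477² + -0.002737²) = 0.002837
Seepage velocity v = K·i/n = 0.42 × 0.002837 / 0.26 = 0.004583 m/day = 1.674 m/yr.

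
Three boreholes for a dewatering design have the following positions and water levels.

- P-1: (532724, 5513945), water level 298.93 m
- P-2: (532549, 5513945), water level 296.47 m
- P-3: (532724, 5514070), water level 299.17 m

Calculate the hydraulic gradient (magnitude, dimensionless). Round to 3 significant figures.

0.0142

∂h/∂x = (296.47 − 298.93) / (532549 − 532724) = +0.01406
∂h/∂y = (299.17 − 298.93) / (5514070 − 5513945) = +0.001920
|∇h| = √(0.01406² + 0.001920²) = 0.01419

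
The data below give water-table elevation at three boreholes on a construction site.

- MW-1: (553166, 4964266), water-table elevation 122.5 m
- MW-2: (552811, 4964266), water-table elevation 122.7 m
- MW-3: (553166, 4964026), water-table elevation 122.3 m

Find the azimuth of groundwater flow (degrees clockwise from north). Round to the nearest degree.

∂h/∂x = (122.7 − 122.5) / (552811 − 553166) = -0.0005634
∂h/∂y = (122.3 − 122.5) / (4964026 − 4964266) = +0.0008333
Flow direction (−∇h) has components (+0.0005634 E, -0.0008333 N).
Azimuth = atan2(E, N) = atan2(+0.0005634, -0.0008333) = 145.9° ≈ 146°.

146°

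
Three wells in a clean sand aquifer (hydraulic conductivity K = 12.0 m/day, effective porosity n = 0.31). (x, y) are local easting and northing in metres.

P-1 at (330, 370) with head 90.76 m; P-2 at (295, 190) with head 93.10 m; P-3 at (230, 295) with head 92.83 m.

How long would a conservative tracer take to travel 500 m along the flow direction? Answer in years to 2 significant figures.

2.1 years

With h = a·x + b·y + c and P-1 as origin, the differences give:
  (-35)·a + (-180)·b = +2.34
  (-100)·a + (-75)·b = +2.07
Eliminate b (×(-75) and ×(-180), subtract): -15375·a = 197.100 → a = ∂h/∂x = -0.01282
Back-substitute: b = ∂h/∂y = -0.01051.
|∇h| = √(-0.01282² + -0.01051²) = 0.01658
Seepage velocity v = K·i/n = 12.0 × 0.01658 / 0.31 = 0.6418 m/day.
t = 500 / 0.6418 = 779.1 days = 2.13 years.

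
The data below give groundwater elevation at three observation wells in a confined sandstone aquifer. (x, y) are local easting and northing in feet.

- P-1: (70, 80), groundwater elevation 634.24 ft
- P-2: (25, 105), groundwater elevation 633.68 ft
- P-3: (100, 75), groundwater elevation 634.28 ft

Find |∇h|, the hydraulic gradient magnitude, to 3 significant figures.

Taking P-1 as reference: P-2−P-1 = (-45, 25, -0.56); P-3−P-1 = (30, -5, +0.04).
Determinant of the coordinate differences = (-45)·(-5) − 30·25 = -525.
∂h/∂x = [(-0.56)·(-5) − (+0.04)·25] / -525 = -0.003429
∂h/∂y = [(-45)·(+0.04) − 30·(-0.56)] / -525 = -0.02857
|∇h| = √(-0.003429² + -0.02857²) = 0.02878

0.0288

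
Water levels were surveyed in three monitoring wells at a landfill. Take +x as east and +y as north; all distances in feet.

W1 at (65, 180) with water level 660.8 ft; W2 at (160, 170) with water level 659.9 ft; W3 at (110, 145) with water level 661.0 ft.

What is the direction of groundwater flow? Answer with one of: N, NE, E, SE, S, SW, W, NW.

Differences from W1: to W2 (Δx, Δy, Δh) = (95, -10, -0.9); to W3 = (45, -35, +0.2).
Solve a·Δx + b·Δy = Δh: det = 95·(-35) − 45·(-10) = -2875.
∂h/∂x = [(-0.9)·(-35) − (+0.2)·(-10)] / -2875 = -0.01165
∂h/∂y = [95·(+0.2) − 45·(-0.9)] / -2875 = -0.02070
Flow = −∇h = (+0.01165 east, +0.02070 north), which points northeast.

NE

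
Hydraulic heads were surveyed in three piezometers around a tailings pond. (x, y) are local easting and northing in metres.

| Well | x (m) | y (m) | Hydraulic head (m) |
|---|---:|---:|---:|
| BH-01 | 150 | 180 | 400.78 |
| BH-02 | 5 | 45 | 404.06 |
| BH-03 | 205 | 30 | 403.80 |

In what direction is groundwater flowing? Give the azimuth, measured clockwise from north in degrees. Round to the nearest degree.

With h = a·x + b·y + c and BH-01 as origin, the differences give:
  (-145)·a + (-135)·b = +3.28
  55·a + (-150)·b = +3.02
Eliminate b (×(-150) and ×(-135), subtract): 29175·a = -84.300 → a = ∂h/∂x = -0.002889
Back-substitute: b = ∂h/∂y = -0.02119.
Flow direction (−∇h) has components (+0.002889 E, +0.02119 N).
Azimuth = atan2(E, N) = atan2(+0.002889, +0.02119) = 7.8° ≈ 008°.

008°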